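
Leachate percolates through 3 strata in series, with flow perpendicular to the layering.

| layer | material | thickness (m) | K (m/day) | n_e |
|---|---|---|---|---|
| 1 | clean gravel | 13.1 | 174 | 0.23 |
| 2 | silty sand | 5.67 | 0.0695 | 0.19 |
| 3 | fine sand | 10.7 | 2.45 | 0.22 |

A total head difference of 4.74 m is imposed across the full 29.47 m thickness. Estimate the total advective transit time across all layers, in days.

With flow normal to the layers, continuity requires the same specific discharge q through every layer.
Σ(b_i/K_i) = 13.1/174 + 5.67/0.0695 + 10.7/2.45 = 86.03 d.
q = Δh / Σ(b_i/K_i) = 4.74 / 86.03 = 0.05510 m/day.
In each layer the seepage velocity is v_i = q/n_i, so the layer transit time is t_i = b_i·n_i / q:
  layer 1 (clean gravel): t_1 = 13.1 × 0.23 / 0.05510 = 54.68 d
  layer 2 (silty sand): t_2 = 5.67 × 0.19 / 0.05510 = 19.55 d
  layer 3 (fine sand): t_3 = 10.7 × 0.22 / 0.05510 = 42.72 d
Total t = Σ t_i = 117.0 days.

117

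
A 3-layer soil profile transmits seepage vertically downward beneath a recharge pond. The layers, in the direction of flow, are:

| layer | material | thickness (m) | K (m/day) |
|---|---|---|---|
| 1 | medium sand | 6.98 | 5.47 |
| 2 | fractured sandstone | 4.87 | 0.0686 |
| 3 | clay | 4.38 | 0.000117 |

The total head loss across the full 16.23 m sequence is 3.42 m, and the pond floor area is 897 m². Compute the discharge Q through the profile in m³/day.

Flow is perpendicular to layering, so the layers act in series and the equivalent K is the thickness-weighted harmonic mean.
Total thickness L = 6.98 + 4.87 + 4.38 = 16.23 m.
Σ(b_i/K_i) = 6.98/5.47 + 4.87/0.0686 + 4.38/0.000117 = 37508 d.
K_eq = L / Σ(b_i/K_i) = 16.23 / 37508 = 0.0004327 m/day.
Q = K_eq · A · (Δh/L) = 0.0004327 × 897 × (3.42/16.23) = 0.08179 m³/day.

0.0818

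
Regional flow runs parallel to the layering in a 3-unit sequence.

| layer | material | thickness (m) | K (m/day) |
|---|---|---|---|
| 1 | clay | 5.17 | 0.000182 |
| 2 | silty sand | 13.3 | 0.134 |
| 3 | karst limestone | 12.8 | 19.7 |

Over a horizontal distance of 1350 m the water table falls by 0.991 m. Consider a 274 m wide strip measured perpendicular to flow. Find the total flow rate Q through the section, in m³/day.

51.1

Flow is parallel to layering, so each bed carries its own Darcy discharge and the transmissivities add.
Σ(K_i·b_i) = 0.000182×5.17 + 0.134×13.3 + 19.7×12.8 = 253.9 m²/day.
Hydraulic gradient i = Δh / L = 0.991 / 1350 = 0.0007341.
Q = Σ(K_i·b_i) · W · i = 253.9 × 274 × 0.0007341 = 51.08 m³/day.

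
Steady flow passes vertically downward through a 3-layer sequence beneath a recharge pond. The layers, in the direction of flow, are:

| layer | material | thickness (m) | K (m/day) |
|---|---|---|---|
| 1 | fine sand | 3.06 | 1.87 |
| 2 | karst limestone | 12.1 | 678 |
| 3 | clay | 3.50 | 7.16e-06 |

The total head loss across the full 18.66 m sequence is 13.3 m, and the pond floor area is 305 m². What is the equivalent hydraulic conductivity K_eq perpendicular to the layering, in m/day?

3.82e-05

Flow is perpendicular to layering, so the layers act in series and the equivalent K is the thickness-weighted harmonic mean.
Total thickness L = 3.06 + 12.1 + 3.50 = 18.66 m.
Σ(b_i/K_i) = 3.06/1.87 + 12.1/678 + 3.50/7.16e-06 = 4.888e+05 d.
K_eq = L / Σ(b_i/K_i) = 18.66 / 4.888e+05 = 3.817e-05 m/day.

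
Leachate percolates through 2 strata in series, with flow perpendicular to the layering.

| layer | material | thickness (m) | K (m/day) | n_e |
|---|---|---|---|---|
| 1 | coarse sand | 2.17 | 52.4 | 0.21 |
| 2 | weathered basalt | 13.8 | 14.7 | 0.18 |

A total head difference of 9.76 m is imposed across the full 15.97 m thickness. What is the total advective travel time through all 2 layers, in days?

0.295

With flow normal to the layers, continuity requires the same specific discharge q through every layer.
Σ(b_i/K_i) = 2.17/52.4 + 13.8/14.7 = 0.9802 d.
q = Δh / Σ(b_i/K_i) = 9.76 / 0.9802 = 9.957 m/day.
In each layer the seepage velocity is v_i = q/n_i, so the layer transit time is t_i = b_i·n_i / q:
  layer 1 (coarse sand): t_1 = 2.17 × 0.21 / 9.957 = 0.04577 d
  layer 2 (weathered basalt): t_2 = 13.8 × 0.18 / 9.957 = 0.2495 d
Total t = Σ t_i = 0.2952 days.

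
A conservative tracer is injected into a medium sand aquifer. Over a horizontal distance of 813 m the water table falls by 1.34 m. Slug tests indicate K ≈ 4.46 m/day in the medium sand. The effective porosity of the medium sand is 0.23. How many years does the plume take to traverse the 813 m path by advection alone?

69.6

Hydraulic gradient i = Δh / L = 1.34 / 813 = 0.001648.
Darcy flux q = K · i = 4.460 × 0.001648 = 0.007351 m/day.
Seepage velocity v = q / n_e = 0.007351 / 0.23 = 0.03196 m/day.
Travel time t = L / v = 813 / 0.03196 = 25437 days = 69.64 years.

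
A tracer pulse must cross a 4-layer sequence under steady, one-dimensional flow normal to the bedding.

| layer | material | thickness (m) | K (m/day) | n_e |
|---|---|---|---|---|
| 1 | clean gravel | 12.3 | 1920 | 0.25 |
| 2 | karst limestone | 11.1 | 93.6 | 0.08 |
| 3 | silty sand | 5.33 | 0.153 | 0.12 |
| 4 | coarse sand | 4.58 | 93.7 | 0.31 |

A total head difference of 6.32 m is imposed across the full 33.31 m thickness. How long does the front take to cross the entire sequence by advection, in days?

33.4

With flow normal to the layers, continuity requires the same specific discharge q through every layer.
Σ(b_i/K_i) = 12.3/1920 + 11.1/93.6 + 5.33/0.153 + 4.58/93.7 = 35.01 d.
q = Δh / Σ(b_i/K_i) = 6.32 / 35.01 = 0.1805 m/day.
In each layer the seepage velocity is v_i = q/n_i, so the layer transit time is t_i = b_i·n_i / q:
  layer 1 (clean gravel): t_1 = 12.3 × 0.25 / 0.1805 = 17.03 d
  layer 2 (karst limestone): t_2 = 11.1 × 0.08 / 0.1805 = 4.919 d
  layer 3 (silty sand): t_3 = 5.33 × 0.12 / 0.1805 = 3.543 d
  layer 4 (coarse sand): t_4 = 4.58 × 0.31 / 0.1805 = 7.865 d
Total t = Σ t_i = 33.36 days.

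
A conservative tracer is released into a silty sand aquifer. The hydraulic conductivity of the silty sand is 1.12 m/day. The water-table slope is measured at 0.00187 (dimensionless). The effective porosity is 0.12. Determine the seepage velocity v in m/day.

Hydraulic gradient i = 0.00187.
Darcy flux q = K · i = 1.120 × 0.001870 = 0.002094 m/day.
Seepage velocity v = q / n_e = 0.002094 / 0.12 = 0.01745 m/day.

0.0175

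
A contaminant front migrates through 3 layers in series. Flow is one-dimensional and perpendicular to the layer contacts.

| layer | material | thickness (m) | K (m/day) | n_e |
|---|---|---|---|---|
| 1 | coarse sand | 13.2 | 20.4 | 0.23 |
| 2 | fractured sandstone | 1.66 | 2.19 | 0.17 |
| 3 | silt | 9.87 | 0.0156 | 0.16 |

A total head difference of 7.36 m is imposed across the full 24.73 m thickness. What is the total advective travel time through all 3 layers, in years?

1.16

With flow normal to the layers, continuity requires the same specific discharge q through every layer.
Σ(b_i/K_i) = 13.2/20.4 + 1.66/2.19 + 9.87/0.0156 = 634.1 d.
q = Δh / Σ(b_i/K_i) = 7.36 / 634.1 = 0.01161 m/day.
In each layer the seepage velocity is v_i = q/n_i, so the layer transit time is t_i = b_i·n_i / q:
  layer 1 (coarse sand): t_1 = 13.2 × 0.23 / 0.01161 = 261.6 d
  layer 2 (fractured sandstone): t_2 = 1.66 × 0.17 / 0.01161 = 24.31 d
  layer 3 (silt): t_3 = 9.87 × 0.16 / 0.01161 = 136.1 d
Total t = Σ t_i = 421.9 days = 1.155 years.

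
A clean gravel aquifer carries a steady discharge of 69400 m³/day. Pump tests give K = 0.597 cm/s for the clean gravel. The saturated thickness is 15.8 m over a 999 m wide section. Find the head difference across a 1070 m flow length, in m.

9.12

Convert K: 0.597 cm/s × 864 = 515.8 m/day.
Cross-sectional area A = 999 × 15.8 = 15784 m².
From Q = K·A·i, i = Q / (K·A) = 69400 / (515.8 × 15784) = 0.008524.
Head loss Δh = i · L = 0.008524 × 1070 = 9.121 m.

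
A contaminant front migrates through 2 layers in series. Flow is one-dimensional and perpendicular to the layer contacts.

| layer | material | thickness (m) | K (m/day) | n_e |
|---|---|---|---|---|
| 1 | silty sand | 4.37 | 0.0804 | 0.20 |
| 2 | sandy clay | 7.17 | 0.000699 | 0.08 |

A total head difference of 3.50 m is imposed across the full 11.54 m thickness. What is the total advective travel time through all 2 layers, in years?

With flow normal to the layers, continuity requires the same specific discharge q through every layer.
Σ(b_i/K_i) = 4.37/0.0804 + 7.17/0.000699 = 10312 d.
q = Δh / Σ(b_i/K_i) = 3.50 / 10312 = 0.0003394 m/day.
In each layer the seepage velocity is v_i = q/n_i, so the layer transit time is t_i = b_i·n_i / q:
  layer 1 (silty sand): t_1 = 4.37 × 0.20 / 0.0003394 = 2575 d
  layer 2 (sandy clay): t_2 = 7.17 × 0.08 / 0.0003394 = 1690 d
Total t = Σ t_i = 4265 days = 11.68 years.

11.7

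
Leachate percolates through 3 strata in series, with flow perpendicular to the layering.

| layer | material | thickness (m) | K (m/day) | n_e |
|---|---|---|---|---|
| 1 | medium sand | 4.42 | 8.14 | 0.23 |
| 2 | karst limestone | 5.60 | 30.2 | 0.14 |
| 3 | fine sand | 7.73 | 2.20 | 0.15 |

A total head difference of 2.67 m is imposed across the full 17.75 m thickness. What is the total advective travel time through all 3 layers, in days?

With flow normal to the layers, continuity requires the same specific discharge q through every layer.
Σ(b_i/K_i) = 4.42/8.14 + 5.60/30.2 + 7.73/2.20 = 4.242 d.
q = Δh / Σ(b_i/K_i) = 2.67 / 4.242 = 0.6294 m/day.
In each layer the seepage velocity is v_i = q/n_i, so the layer transit time is t_i = b_i·n_i / q:
  layer 1 (medium sand): t_1 = 4.42 × 0.23 / 0.6294 = 1.615 d
  layer 2 (karst limestone): t_2 = 5.60 × 0.14 / 0.6294 = 1.246 d
  layer 3 (fine sand): t_3 = 7.73 × 0.15 / 0.6294 = 1.842 d
Total t = Σ t_i = 4.703 days.

4.70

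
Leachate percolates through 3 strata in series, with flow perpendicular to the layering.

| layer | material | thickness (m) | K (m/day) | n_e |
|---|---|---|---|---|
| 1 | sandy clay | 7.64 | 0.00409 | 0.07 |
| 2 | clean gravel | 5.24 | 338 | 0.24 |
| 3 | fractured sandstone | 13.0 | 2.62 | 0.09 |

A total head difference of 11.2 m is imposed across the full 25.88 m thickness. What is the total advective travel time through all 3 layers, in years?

With flow normal to the layers, continuity requires the same specific discharge q through every layer.
Σ(b_i/K_i) = 7.64/0.00409 + 5.24/338 + 13.0/2.62 = 1873 d.
q = Δh / Σ(b_i/K_i) = 11.2 / 1873 = 0.005980 m/day.
In each layer the seepage velocity is v_i = q/n_i, so the layer transit time is t_i = b_i·n_i / q:
  layer 1 (sandy clay): t_1 = 7.64 × 0.07 / 0.005980 = 89.43 d
  layer 2 (clean gravel): t_2 = 5.24 × 0.24 / 0.005980 = 210.3 d
  layer 3 (fractured sandstone): t_3 = 13.0 × 0.09 / 0.005980 = 195.7 d
Total t = Σ t_i = 495.4 days = 1.356 years.

1.36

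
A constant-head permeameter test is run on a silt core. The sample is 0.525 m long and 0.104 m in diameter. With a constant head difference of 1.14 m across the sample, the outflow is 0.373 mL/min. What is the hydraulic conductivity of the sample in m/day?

0.0291

Cross-sectional area A = π·(d/2)² = π × (0.104/2)² = 0.008495 m².
Convert discharge: 0.373 mL/min = 6.217e-09 m³/s.
Darcy's law rearranged: K = Q·L / (A·Δh) = 6.217e-09 × 0.525 / (0.008495 × 1.14) = 3.370e-07 m/s = 0.02912 m/day.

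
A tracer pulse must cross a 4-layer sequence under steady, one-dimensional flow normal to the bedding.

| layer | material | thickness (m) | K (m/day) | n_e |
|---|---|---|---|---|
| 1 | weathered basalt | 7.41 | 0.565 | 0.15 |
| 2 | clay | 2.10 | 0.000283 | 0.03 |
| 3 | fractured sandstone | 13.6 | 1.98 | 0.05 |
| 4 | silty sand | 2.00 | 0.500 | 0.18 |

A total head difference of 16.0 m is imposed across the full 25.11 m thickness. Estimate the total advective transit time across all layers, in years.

2.82

With flow normal to the layers, continuity requires the same specific discharge q through every layer.
Σ(b_i/K_i) = 7.41/0.565 + 2.10/0.000283 + 13.6/1.98 + 2.00/0.500 = 7444 d.
q = Δh / Σ(b_i/K_i) = 16.0 / 7444 = 0.002149 m/day.
In each layer the seepage velocity is v_i = q/n_i, so the layer transit time is t_i = b_i·n_i / q:
  layer 1 (weathered basalt): t_1 = 7.41 × 0.15 / 0.002149 = 517.2 d
  layer 2 (clay): t_2 = 2.10 × 0.03 / 0.002149 = 29.31 d
  layer 3 (fractured sandstone): t_3 = 13.6 × 0.05 / 0.002149 = 316.4 d
  layer 4 (silty sand): t_4 = 2.00 × 0.18 / 0.002149 = 167.5 d
Total t = Σ t_i = 1030 days = 2.821 years.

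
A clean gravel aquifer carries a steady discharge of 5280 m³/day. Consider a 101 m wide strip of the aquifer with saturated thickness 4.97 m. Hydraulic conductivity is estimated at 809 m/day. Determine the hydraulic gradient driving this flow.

Cross-sectional area A = 101 × 4.97 = 502.0 m².
From Q = K·A·i, i = Q / (K·A) = 5280 / (809.0 × 502.0) = 0.01300.

0.0130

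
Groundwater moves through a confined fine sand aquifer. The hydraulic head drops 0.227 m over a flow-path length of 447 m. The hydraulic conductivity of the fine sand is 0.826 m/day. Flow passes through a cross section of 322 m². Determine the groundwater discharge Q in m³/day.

0.135

Hydraulic gradient i = Δh / L = 0.227 / 447 = 0.0005078.
Darcy's law: Q = K · A · i = 0.8260 × 322.0 × 0.0005078 = 0.1351 m³/day.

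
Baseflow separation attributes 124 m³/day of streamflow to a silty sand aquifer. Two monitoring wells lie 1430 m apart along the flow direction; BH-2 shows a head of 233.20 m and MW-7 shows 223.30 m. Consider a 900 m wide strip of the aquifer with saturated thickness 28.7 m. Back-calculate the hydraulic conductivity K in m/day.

Cross-sectional area A = 900 × 28.7 = 25830 m².
Hydraulic gradient i = (233.20 − 223.30) / 1430 = 9.9 / 1430 = 0.006923.
From Q = K·A·i, K = Q / (A·i) = 124 / (25830 × 0.006923) = 0.6934 m/day.

0.693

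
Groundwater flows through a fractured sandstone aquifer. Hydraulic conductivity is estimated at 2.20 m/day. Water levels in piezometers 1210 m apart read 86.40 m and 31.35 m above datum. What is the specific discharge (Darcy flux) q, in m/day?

0.100

Hydraulic gradient i = (86.40 − 31.35) / 1210 = 55.05 / 1210 = 0.04550.
Specific discharge q = K · i = 2.200 × 0.04550 = 0.1001 m/day.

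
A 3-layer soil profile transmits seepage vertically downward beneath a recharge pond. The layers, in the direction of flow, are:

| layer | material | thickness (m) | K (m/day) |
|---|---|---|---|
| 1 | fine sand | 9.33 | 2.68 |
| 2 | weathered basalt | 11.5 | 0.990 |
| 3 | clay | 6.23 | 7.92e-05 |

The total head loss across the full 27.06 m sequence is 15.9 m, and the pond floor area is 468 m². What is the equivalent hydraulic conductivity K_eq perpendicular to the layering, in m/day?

0.000344

Flow is perpendicular to layering, so the layers act in series and the equivalent K is the thickness-weighted harmonic mean.
Total thickness L = 9.33 + 11.5 + 6.23 = 27.06 m.
Σ(b_i/K_i) = 9.33/2.68 + 11.5/0.990 + 6.23/7.92e-05 = 78677 d.
K_eq = L / Σ(b_i/K_i) = 27.06 / 78677 = 0.0003439 m/day.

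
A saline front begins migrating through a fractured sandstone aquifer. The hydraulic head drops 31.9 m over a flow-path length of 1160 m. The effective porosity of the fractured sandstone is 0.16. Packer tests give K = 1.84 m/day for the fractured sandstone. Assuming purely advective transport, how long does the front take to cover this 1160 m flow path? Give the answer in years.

10.0

Hydraulic gradient i = Δh / L = 31.9 / 1160 = 0.02750.
Darcy flux q = K · i = 1.840 × 0.02750 = 0.05060 m/day.
Seepage velocity v = q / n_e = 0.05060 / 0.16 = 0.3162 m/day.
Travel time t = L / v = 1160 / 0.3162 = 3668 days = 10.04 years.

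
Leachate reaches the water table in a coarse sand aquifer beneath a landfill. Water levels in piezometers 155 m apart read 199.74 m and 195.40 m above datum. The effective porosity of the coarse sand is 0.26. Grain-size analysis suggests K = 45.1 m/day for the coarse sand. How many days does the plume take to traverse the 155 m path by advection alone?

Hydraulic gradient i = (199.74 − 195.40) / 155 = 4.34 / 155 = 0.02800.
Darcy flux q = K · i = 45.10 × 0.02800 = 1.263 m/day.
Seepage velocity v = q / n_e = 1.263 / 0.26 = 4.857 m/day.
Travel time t = L / v = 155 / 4.857 = 31.91 days.

31.9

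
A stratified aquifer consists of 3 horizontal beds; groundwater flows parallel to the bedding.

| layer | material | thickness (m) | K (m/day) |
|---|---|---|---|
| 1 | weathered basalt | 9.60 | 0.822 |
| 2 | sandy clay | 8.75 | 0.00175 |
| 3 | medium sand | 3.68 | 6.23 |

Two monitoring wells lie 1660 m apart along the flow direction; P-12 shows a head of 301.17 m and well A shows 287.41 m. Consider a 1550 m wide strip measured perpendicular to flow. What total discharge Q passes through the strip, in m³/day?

396

Flow is parallel to layering, so each bed carries its own Darcy discharge and the transmissivities add.
Σ(K_i·b_i) = 0.822×9.60 + 0.00175×8.75 + 6.23×3.68 = 30.83 m²/day.
Hydraulic gradient i = (301.17 − 287.41) / 1660 = 13.76 / 1660 = 0.008289.
Q = Σ(K_i·b_i) · W · i = 30.83 × 1550 × 0.008289 = 396.1 m³/day.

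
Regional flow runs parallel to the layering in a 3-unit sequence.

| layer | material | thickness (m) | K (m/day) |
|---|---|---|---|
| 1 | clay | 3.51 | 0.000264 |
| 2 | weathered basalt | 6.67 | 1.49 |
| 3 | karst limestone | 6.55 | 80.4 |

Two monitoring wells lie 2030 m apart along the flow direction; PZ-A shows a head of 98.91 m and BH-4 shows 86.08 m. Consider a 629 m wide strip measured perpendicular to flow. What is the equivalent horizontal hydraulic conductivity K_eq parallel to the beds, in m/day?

32.1

Flow is parallel to layering, so each bed carries its own Darcy discharge and the transmissivities add.
Σ(K_i·b_i) = 0.000264×3.51 + 1.49×6.67 + 80.4×6.55 = 536.6 m²/day.
Total thickness b = 16.73 m, so K_eq = Σ(K_i·b_i)/b = 32.07 m/day.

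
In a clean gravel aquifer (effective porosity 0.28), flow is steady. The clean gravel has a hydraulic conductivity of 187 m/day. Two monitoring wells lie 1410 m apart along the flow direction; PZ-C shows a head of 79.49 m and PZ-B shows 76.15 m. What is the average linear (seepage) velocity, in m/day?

1.58

Hydraulic gradient i = (79.49 − 76.15) / 1410 = 3.34 / 1410 = 0.002369.
Darcy flux q = K · i = 187.0 × 0.002369 = 0.4430 m/day.
Seepage velocity v = q / n_e = 0.4430 / 0.28 = 1.582 m/day.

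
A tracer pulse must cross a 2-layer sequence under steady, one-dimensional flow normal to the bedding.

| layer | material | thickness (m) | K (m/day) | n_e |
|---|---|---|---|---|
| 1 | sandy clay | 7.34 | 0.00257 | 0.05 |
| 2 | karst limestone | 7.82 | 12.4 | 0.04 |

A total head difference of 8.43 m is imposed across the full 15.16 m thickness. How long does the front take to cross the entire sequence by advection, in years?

0.631

With flow normal to the layers, continuity requires the same specific discharge q through every layer.
Σ(b_i/K_i) = 7.34/0.00257 + 7.82/12.4 = 2857 d.
q = Δh / Σ(b_i/K_i) = 8.43 / 2857 = 0.002951 m/day.
In each layer the seepage velocity is v_i = q/n_i, so the layer transit time is t_i = b_i·n_i / q:
  layer 1 (sandy clay): t_1 = 7.34 × 0.05 / 0.002951 = 124.4 d
  layer 2 (karst limestone): t_2 = 7.82 × 0.04 / 0.002951 = 106.0 d
Total t = Σ t_i = 230.4 days = 0.6307 years.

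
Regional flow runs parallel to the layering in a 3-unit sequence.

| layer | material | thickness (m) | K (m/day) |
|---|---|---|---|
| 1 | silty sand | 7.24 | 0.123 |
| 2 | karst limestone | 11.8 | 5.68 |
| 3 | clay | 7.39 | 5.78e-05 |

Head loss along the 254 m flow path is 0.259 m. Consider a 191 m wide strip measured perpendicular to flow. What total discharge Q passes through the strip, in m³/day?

13.2

Flow is parallel to layering, so each bed carries its own Darcy discharge and the transmissivities add.
Σ(K_i·b_i) = 0.123×7.24 + 5.68×11.8 + 5.78e-05×7.39 = 67.91 m²/day.
Hydraulic gradient i = Δh / L = 0.259 / 254 = 0.001020.
Q = Σ(K_i·b_i) · W · i = 67.91 × 191 × 0.001020 = 13.23 m³/day.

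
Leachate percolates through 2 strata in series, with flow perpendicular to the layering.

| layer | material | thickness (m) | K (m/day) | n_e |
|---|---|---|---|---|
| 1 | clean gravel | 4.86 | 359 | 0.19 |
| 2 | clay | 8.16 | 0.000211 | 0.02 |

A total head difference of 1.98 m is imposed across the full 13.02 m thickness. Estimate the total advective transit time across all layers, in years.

58.1

With flow normal to the layers, continuity requires the same specific discharge q through every layer.
Σ(b_i/K_i) = 4.86/359 + 8.16/0.000211 = 38673 d.
q = Δh / Σ(b_i/K_i) = 1.98 / 38673 = 5.120e-05 m/day.
In each layer the seepage velocity is v_i = q/n_i, so the layer transit time is t_i = b_i·n_i / q:
  layer 1 (clean gravel): t_1 = 4.86 × 0.19 / 5.120e-05 = 18036 d
  layer 2 (clay): t_2 = 8.16 × 0.02 / 5.120e-05 = 3188 d
Total t = Σ t_i = 21223 days = 58.11 years.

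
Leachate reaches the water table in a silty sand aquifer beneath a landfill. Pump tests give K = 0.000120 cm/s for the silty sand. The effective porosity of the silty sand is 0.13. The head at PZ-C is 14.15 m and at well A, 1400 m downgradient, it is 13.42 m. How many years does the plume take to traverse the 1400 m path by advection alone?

Convert K: 0.000120 cm/s × 864 = 0.1037 m/day.
Hydraulic gradient i = (14.15 − 13.42) / 1400 = 0.73 / 1400 = 0.0005214.
Darcy flux q = K · i = 0.1037 × 0.0005214 = 5.406e-05 m/day.
Seepage velocity v = q / n_e = 5.406e-05 / 0.13 = 0.0004159 m/day.
Travel time t = L / v = 1400 / 0.0004159 = 3.367e+06 days = 9217 years.

9220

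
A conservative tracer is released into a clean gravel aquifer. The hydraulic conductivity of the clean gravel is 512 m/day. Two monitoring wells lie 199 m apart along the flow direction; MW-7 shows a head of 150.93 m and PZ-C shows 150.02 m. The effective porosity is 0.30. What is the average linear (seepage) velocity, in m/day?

Hydraulic gradient i = (150.93 − 150.02) / 199 = 0.91 / 199 = 0.004573.
Darcy flux q = K · i = 512.0 × 0.004573 = 2.341 m/day.
Seepage velocity v = q / n_e = 2.341 / 0.30 = 7.804 m/day.

7.80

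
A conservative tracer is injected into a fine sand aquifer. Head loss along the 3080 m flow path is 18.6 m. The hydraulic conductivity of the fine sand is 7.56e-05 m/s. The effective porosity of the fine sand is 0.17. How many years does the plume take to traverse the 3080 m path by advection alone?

36.3

Convert K: 7.56e-05 m/s × 86400 = 6.532 m/day.
Hydraulic gradient i = Δh / L = 18.6 / 3080 = 0.006039.
Darcy flux q = K · i = 6.532 × 0.006039 = 0.03945 m/day.
Seepage velocity v = q / n_e = 0.03945 / 0.17 = 0.2320 m/day.
Travel time t = L / v = 3080 / 0.2320 = 13274 days = 36.34 years.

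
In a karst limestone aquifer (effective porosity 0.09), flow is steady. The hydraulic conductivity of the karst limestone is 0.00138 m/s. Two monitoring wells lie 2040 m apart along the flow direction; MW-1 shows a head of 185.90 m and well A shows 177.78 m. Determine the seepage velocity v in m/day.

5.27

Convert K: 0.00138 m/s × 86400 = 119.2 m/day.
Hydraulic gradient i = (185.90 − 177.78) / 2040 = 8.12 / 2040 = 0.003980.
Darcy flux q = K · i = 119.2 × 0.003980 = 0.4746 m/day.
Seepage velocity v = q / n_e = 0.4746 / 0.09 = 5.273 m/day.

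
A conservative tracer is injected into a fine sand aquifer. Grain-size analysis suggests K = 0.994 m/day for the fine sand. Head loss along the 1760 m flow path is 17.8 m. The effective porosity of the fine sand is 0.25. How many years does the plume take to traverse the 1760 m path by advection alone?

Hydraulic gradient i = Δh / L = 17.8 / 1760 = 0.01011.
Darcy flux q = K · i = 0.9940 × 0.01011 = 0.01005 m/day.
Seepage velocity v = q / n_e = 0.01005 / 0.25 = 0.04021 m/day.
Travel time t = L / v = 1760 / 0.04021 = 43768 days = 119.8 years.

120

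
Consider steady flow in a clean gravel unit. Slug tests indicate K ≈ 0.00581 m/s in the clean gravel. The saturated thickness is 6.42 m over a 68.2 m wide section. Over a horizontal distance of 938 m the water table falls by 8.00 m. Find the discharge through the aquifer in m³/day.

1870

Convert K: 0.00581 m/s × 86400 = 502.0 m/day.
Cross-sectional area A = 68.2 × 6.42 = 437.8 m².
Hydraulic gradient i = Δh / L = 8.00 / 938 = 0.008529.
Darcy's law: Q = K · A · i = 502.0 × 437.8 × 0.008529 = 1875 m³/day.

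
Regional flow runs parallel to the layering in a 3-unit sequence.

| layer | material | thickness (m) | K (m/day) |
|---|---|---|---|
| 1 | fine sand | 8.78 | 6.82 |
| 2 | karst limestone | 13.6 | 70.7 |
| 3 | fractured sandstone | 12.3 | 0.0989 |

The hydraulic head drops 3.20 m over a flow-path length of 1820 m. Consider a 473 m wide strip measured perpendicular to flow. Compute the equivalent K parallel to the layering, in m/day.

29.5

Flow is parallel to layering, so each bed carries its own Darcy discharge and the transmissivities add.
Σ(K_i·b_i) = 6.82×8.78 + 70.7×13.6 + 0.0989×12.3 = 1023 m²/day.
Total thickness b = 34.68 m, so K_eq = Σ(K_i·b_i)/b = 29.49 m/day.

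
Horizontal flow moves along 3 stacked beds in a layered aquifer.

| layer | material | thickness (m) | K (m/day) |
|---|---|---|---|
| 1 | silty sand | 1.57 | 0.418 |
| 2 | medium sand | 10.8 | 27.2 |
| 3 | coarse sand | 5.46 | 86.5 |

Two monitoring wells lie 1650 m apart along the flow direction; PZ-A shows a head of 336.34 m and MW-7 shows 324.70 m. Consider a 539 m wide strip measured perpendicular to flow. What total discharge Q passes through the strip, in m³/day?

2920

Flow is parallel to layering, so each bed carries its own Darcy discharge and the transmissivities add.
Σ(K_i·b_i) = 0.418×1.57 + 27.2×10.8 + 86.5×5.46 = 766.7 m²/day.
Hydraulic gradient i = (336.34 − 324.70) / 1650 = 11.64 / 1650 = 0.007055.
Q = Σ(K_i·b_i) · W · i = 766.7 × 539 × 0.007055 = 2915 m³/day.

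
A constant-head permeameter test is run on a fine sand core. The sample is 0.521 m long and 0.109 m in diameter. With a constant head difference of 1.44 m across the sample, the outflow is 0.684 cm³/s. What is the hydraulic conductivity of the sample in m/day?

Cross-sectional area A = π·(d/2)² = π × (0.109/2)² = 0.009331 m².
Convert discharge: 0.684 cm³/s = 6.840e-07 m³/s.
Darcy's law rearranged: K = Q·L / (A·Δh) = 6.840e-07 × 0.521 / (0.009331 × 1.44) = 2.652e-05 m/s = 2.291 m/day.

2.29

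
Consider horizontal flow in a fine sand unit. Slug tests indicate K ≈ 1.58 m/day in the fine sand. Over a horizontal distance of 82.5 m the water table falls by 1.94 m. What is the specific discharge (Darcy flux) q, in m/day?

Hydraulic gradient i = Δh / L = 1.94 / 82.5 = 0.02352.
Specific discharge q = K · i = 1.580 × 0.02352 = 0.03715 m/day.

0.0372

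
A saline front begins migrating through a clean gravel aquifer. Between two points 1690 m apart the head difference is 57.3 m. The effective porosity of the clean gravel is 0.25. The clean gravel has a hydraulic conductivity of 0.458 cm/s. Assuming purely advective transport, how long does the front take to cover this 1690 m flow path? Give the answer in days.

31.5

Convert K: 0.458 cm/s × 864 = 395.7 m/day.
Hydraulic gradient i = Δh / L = 57.3 / 1690 = 0.03391.
Darcy flux q = K · i = 395.7 × 0.03391 = 13.42 m/day.
Seepage velocity v = q / n_e = 13.42 / 0.25 = 53.67 m/day.
Travel time t = L / v = 1690 / 53.67 = 31.49 days.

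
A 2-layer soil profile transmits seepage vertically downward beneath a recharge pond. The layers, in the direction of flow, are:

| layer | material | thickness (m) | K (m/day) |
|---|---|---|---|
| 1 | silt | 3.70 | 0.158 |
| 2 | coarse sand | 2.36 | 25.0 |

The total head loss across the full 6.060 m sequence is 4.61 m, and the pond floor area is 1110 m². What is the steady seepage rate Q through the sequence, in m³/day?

218

Flow is perpendicular to layering, so the layers act in series and the equivalent K is the thickness-weighted harmonic mean.
Total thickness L = 3.70 + 2.36 = 6.060 m.
Σ(b_i/K_i) = 3.70/0.158 + 2.36/25.0 = 23.51 d.
K_eq = L / Σ(b_i/K_i) = 6.060 / 23.51 = 0.2577 m/day.
Q = K_eq · A · (Δh/L) = 0.2577 × 1110 × (4.61/6.060) = 217.6 m³/day.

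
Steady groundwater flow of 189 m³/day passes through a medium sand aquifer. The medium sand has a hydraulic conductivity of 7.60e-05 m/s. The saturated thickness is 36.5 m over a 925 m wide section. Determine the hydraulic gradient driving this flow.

0.000853

Convert K: 7.60e-05 m/s × 86400 = 6.566 m/day.
Cross-sectional area A = 925 × 36.5 = 33762 m².
From Q = K·A·i, i = Q / (K·A) = 189 / (6.566 × 33762) = 0.0008525.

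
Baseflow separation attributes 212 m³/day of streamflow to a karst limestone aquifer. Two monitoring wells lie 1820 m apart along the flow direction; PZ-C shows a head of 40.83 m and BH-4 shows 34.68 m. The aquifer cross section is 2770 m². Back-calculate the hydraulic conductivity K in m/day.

Hydraulic gradient i = (40.83 − 34.68) / 1820 = 6.15 / 1820 = 0.003379.
From Q = K·A·i, K = Q / (A·i) = 212 / (2770 × 0.003379) = 22.65 m/day.

22.6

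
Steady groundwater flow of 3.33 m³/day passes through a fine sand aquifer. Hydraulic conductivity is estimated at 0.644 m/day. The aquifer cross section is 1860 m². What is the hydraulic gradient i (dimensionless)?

From Q = K·A·i, i = Q / (K·A) = 3.33 / (0.6440 × 1860) = 0.002780.

0.00278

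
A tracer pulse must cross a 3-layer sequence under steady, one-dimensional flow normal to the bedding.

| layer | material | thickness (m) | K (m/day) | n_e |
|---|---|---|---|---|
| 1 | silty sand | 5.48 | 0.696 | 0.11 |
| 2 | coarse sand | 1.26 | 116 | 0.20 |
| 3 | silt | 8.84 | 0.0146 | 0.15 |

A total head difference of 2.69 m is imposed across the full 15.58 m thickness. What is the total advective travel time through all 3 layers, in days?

With flow normal to the layers, continuity requires the same specific discharge q through every layer.
Σ(b_i/K_i) = 5.48/0.696 + 1.26/116 + 8.84/0.0146 = 613.4 d.
q = Δh / Σ(b_i/K_i) = 2.69 / 613.4 = 0.004386 m/day.
In each layer the seepage velocity is v_i = q/n_i, so the layer transit time is t_i = b_i·n_i / q:
  layer 1 (silty sand): t_1 = 5.48 × 0.11 / 0.004386 = 137.4 d
  layer 2 (coarse sand): t_2 = 1.26 × 0.20 / 0.004386 = 57.46 d
  layer 3 (silt): t_3 = 8.84 × 0.15 / 0.004386 = 302.3 d
Total t = Σ t_i = 497.3 days.

497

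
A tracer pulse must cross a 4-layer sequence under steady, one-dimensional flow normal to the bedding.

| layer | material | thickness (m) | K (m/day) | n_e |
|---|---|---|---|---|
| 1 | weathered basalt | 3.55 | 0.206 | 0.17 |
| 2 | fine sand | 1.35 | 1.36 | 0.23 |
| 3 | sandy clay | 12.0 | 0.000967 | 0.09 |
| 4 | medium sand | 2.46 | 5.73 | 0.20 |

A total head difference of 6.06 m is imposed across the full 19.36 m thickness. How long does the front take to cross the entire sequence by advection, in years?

With flow normal to the layers, continuity requires the same specific discharge q through every layer.
Σ(b_i/K_i) = 3.55/0.206 + 1.35/1.36 + 12.0/0.000967 + 2.46/5.73 = 12428 d.
q = Δh / Σ(b_i/K_i) = 6.06 / 12428 = 0.0004876 m/day.
In each layer the seepage velocity is v_i = q/n_i, so the layer transit time is t_i = b_i·n_i / q:
  layer 1 (weathered basalt): t_1 = 3.55 × 0.17 / 0.0004876 = 1238 d
  layer 2 (fine sand): t_2 = 1.35 × 0.23 / 0.0004876 = 636.8 d
  layer 3 (sandy clay): t_3 = 12.0 × 0.09 / 0.0004876 = 2215 d
  layer 4 (medium sand): t_4 = 2.46 × 0.20 / 0.0004876 = 1009 d
Total t = Σ t_i = 5098 days = 13.96 years.

14.0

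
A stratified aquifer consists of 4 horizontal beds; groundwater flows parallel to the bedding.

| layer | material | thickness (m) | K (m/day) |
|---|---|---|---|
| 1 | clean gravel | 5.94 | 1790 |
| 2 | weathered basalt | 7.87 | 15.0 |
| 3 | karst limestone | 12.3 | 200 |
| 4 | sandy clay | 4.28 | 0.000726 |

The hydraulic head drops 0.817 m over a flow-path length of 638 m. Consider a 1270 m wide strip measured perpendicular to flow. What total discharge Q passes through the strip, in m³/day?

21500

Flow is parallel to layering, so each bed carries its own Darcy discharge and the transmissivities add.
Σ(K_i·b_i) = 1790×5.94 + 15.0×7.87 + 200×12.3 + 0.000726×4.28 = 13211 m²/day.
Hydraulic gradient i = Δh / L = 0.817 / 638 = 0.001281.
Q = Σ(K_i·b_i) · W · i = 13211 × 1270 × 0.001281 = 21485 m³/day.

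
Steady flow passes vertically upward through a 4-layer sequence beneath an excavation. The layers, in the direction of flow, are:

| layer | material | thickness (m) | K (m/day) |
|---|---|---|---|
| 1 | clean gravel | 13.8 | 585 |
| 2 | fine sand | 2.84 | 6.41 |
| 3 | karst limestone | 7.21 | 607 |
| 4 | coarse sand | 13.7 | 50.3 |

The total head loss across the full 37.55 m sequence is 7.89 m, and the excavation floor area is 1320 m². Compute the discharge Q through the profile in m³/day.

13900

Flow is perpendicular to layering, so the layers act in series and the equivalent K is the thickness-weighted harmonic mean.
Total thickness L = 13.8 + 2.84 + 7.21 + 13.7 = 37.55 m.
Σ(b_i/K_i) = 13.8/585 + 2.84/6.41 + 7.21/607 + 13.7/50.3 = 0.7509 d.
K_eq = L / Σ(b_i/K_i) = 37.55 / 0.7509 = 50.01 m/day.
Q = K_eq · A · (Δh/L) = 50.01 × 1320 × (7.89/37.55) = 13870 m³/day.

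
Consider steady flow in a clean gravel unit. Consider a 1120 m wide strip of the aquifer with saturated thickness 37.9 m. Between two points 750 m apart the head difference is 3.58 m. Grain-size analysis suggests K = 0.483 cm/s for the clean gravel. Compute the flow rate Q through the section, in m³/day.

84600

Convert K: 0.483 cm/s × 864 = 417.3 m/day.
Cross-sectional area A = 1120 × 37.9 = 42448 m².
Hydraulic gradient i = Δh / L = 3.58 / 750 = 0.004773.
Darcy's law: Q = K · A · i = 417.3 × 42448 × 0.004773 = 84555 m³/day.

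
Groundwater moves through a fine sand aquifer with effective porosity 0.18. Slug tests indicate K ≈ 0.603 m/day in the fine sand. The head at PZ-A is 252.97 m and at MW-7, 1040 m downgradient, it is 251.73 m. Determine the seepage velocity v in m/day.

0.00399

Hydraulic gradient i = (252.97 − 251.73) / 1040 = 1.24 / 1040 = 0.001192.
Darcy flux q = K · i = 0.6030 × 0.001192 = 0.0007190 m/day.
Seepage velocity v = q / n_e = 0.0007190 / 0.18 = 0.003994 m/day.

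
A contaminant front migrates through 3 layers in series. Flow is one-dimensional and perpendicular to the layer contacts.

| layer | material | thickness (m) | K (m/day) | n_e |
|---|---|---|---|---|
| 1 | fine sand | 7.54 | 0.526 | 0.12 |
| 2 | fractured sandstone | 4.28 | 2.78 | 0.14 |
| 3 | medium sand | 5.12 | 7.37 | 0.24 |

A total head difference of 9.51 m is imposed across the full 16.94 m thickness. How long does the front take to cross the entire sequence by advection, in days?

4.76

With flow normal to the layers, continuity requires the same specific discharge q through every layer.
Σ(b_i/K_i) = 7.54/0.526 + 4.28/2.78 + 5.12/7.37 = 16.57 d.
q = Δh / Σ(b_i/K_i) = 9.51 / 16.57 = 0.5740 m/day.
In each layer the seepage velocity is v_i = q/n_i, so the layer transit time is t_i = b_i·n_i / q:
  layer 1 (fine sand): t_1 = 7.54 × 0.12 / 0.5740 = 1.576 d
  layer 2 (fractured sandstone): t_2 = 4.28 × 0.14 / 0.5740 = 1.044 d
  layer 3 (medium sand): t_3 = 5.12 × 0.24 / 0.5740 = 2.141 d
Total t = Σ t_i = 4.761 days.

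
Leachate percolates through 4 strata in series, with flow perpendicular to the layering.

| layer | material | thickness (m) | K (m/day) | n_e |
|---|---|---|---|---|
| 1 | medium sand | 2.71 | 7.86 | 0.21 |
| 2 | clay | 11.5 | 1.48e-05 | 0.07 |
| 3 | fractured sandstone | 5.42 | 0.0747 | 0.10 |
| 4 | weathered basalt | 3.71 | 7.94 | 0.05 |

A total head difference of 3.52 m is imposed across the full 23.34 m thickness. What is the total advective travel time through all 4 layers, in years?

1270

With flow normal to the layers, continuity requires the same specific discharge q through every layer.
Σ(b_i/K_i) = 2.71/7.86 + 11.5/1.48e-05 + 5.42/0.0747 + 3.71/7.94 = 7.771e+05 d.
q = Δh / Σ(b_i/K_i) = 3.52 / 7.771e+05 = 4.530e-06 m/day.
In each layer the seepage velocity is v_i = q/n_i, so the layer transit time is t_i = b_i·n_i / q:
  layer 1 (medium sand): t_1 = 2.71 × 0.21 / 4.530e-06 = 1.256e+05 d
  layer 2 (clay): t_2 = 11.5 × 0.07 / 4.530e-06 = 1.777e+05 d
  layer 3 (fractured sandstone): t_3 = 5.42 × 0.10 / 4.530e-06 = 1.197e+05 d
  layer 4 (weathered basalt): t_4 = 3.71 × 0.05 / 4.530e-06 = 40952 d
Total t = Σ t_i = 4.640e+05 days = 1270 years.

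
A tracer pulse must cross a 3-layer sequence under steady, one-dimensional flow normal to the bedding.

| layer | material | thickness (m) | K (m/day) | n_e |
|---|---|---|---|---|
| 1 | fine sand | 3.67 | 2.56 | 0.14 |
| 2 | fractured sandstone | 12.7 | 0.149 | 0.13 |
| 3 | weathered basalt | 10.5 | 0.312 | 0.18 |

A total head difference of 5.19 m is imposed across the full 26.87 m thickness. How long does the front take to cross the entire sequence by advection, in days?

94.0

With flow normal to the layers, continuity requires the same specific discharge q through every layer.
Σ(b_i/K_i) = 3.67/2.56 + 12.7/0.149 + 10.5/0.312 = 120.3 d.
q = Δh / Σ(b_i/K_i) = 5.19 / 120.3 = 0.04313 m/day.
In each layer the seepage velocity is v_i = q/n_i, so the layer transit time is t_i = b_i·n_i / q:
  layer 1 (fine sand): t_1 = 3.67 × 0.14 / 0.04313 = 11.91 d
  layer 2 (fractured sandstone): t_2 = 12.7 × 0.13 / 0.04313 = 38.28 d
  layer 3 (weathered basalt): t_3 = 10.5 × 0.18 / 0.04313 = 43.82 d
Total t = Σ t_i = 94.00 days.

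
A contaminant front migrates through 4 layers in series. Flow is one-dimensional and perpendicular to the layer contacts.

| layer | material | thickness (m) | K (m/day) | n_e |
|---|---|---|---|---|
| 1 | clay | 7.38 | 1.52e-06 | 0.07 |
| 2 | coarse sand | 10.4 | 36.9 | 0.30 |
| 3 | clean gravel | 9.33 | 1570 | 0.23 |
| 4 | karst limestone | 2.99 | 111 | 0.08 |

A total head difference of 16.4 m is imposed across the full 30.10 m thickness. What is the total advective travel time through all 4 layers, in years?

4880

With flow normal to the layers, continuity requires the same specific discharge q through every layer.
Σ(b_i/K_i) = 7.38/1.52e-06 + 10.4/36.9 + 9.33/1570 + 2.99/111 = 4.855e+06 d.
q = Δh / Σ(b_i/K_i) = 16.4 / 4.855e+06 = 3.378e-06 m/day.
In each layer the seepage velocity is v_i = q/n_i, so the layer transit time is t_i = b_i·n_i / q:
  layer 1 (clay): t_1 = 7.38 × 0.07 / 3.378e-06 = 1.529e+05 d
  layer 2 (coarse sand): t_2 = 10.4 × 0.30 / 3.378e-06 = 9.237e+05 d
  layer 3 (clean gravel): t_3 = 9.33 × 0.23 / 3.378e-06 = 6.353e+05 d
  layer 4 (karst limestone): t_4 = 2.99 × 0.08 / 3.378e-06 = 70816 d
Total t = Σ t_i = 1.783e+06 days = 4881 years.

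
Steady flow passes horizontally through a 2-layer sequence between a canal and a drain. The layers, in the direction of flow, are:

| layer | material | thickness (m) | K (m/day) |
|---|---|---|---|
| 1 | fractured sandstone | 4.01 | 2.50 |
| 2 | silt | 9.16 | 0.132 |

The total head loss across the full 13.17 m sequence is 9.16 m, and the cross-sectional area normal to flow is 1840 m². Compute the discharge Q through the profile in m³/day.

237

Flow is perpendicular to layering, so the layers act in series and the equivalent K is the thickness-weighted harmonic mean.
Total thickness L = 4.01 + 9.16 = 13.17 m.
Σ(b_i/K_i) = 4.01/2.50 + 9.16/0.132 = 71.00 d.
K_eq = L / Σ(b_i/K_i) = 13.17 / 71.00 = 0.1855 m/day.
Q = K_eq · A · (Δh/L) = 0.1855 × 1840 × (9.16/13.17) = 237.4 m³/day.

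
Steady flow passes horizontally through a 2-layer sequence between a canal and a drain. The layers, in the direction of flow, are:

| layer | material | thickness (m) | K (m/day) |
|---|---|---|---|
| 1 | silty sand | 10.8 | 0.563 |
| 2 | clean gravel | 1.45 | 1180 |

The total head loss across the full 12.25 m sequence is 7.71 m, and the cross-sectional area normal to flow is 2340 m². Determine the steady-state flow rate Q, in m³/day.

940

Flow is perpendicular to layering, so the layers act in series and the equivalent K is the thickness-weighted harmonic mean.
Total thickness L = 10.8 + 1.45 = 12.25 m.
Σ(b_i/K_i) = 10.8/0.563 + 1.45/1180 = 19.18 d.
K_eq = L / Σ(b_i/K_i) = 12.25 / 19.18 = 0.6385 m/day.
Q = K_eq · A · (Δh/L) = 0.6385 × 2340 × (7.71/12.25) = 940.4 m³/day.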